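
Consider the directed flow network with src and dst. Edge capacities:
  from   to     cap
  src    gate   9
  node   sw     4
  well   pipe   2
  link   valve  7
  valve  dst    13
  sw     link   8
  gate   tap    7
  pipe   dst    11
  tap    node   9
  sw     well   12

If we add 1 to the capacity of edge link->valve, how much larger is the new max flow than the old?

Original max flow = 4.
Edge link->valve does not cross the min cut (source side {gate, node, src, tap}), so extra capacity there cannot help.
New max flow = 4. Increase = 0.

0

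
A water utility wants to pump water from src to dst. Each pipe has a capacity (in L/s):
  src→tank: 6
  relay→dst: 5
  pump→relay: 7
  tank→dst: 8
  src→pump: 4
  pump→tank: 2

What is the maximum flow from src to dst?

Augment src→tank→dst: bottleneck 6. Total 6.
Augment src→pump→tank→dst: bottleneck 2. Total 8.
Augment src→pump→relay→dst: bottleneck 2. Total 10.
No augmenting path remains in the residual graph.

10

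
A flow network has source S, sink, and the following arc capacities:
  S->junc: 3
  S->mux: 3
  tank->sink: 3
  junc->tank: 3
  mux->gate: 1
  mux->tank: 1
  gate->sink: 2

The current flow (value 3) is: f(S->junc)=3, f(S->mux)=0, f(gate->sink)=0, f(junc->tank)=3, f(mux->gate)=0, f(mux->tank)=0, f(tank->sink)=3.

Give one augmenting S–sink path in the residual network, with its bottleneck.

Residual along S->mux->gate->sink: S->mux: 3, mux->gate: 1, gate->sink: 2.
Bottleneck = min = 1.

S->mux->gate->sink, bottleneck 1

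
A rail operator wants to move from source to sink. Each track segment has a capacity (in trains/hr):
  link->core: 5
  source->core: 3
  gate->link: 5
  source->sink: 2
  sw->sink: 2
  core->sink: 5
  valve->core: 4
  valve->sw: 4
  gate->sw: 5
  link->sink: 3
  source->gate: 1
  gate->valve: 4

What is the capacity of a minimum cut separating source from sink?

6

Max flow = 6 (via 3 augmenting paths).
In the residual at optimum, the set reachable from source is {source}.
Cut edges: source->gate (cap 1), source->core (cap 3), source->sink (cap 2). Sum = 6.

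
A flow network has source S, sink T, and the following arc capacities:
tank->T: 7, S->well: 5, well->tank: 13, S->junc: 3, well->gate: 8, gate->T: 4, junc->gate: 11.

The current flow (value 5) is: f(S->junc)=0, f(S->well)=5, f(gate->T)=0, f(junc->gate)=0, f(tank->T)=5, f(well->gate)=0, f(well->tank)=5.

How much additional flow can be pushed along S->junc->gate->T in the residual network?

3

Residual capacities along the path: S->junc: 3, junc->gate: 11, gate->T: 4.
Minimum is 3.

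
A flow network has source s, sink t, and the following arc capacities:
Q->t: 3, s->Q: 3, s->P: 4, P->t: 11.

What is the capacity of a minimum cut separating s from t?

Max flow = 7 (via 2 augmenting paths).
In the residual at optimum, the set reachable from s is {s}.
Cut edges: s->P (cap 4), s->Q (cap 3). Sum = 7.

7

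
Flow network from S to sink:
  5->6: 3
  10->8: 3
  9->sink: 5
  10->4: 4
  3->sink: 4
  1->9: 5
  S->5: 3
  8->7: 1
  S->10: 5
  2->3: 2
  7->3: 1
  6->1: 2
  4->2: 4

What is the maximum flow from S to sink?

Augment S->5->6->1->9->sink: bottleneck 2. Total 2.
Augment S->10->4->2->3->sink: bottleneck 2. Total 4.
Augment S->10->8->7->3->sink: bottleneck 1. Total 5.
No augmenting path remains in the residual graph.

5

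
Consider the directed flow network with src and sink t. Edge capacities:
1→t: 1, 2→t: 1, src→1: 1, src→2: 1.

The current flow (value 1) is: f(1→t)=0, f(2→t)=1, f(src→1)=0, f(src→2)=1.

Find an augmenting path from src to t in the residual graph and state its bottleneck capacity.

Residual along src→1→t: src→1: 1, 1→t: 1.
Bottleneck = min = 1.

src→1→t, bottleneck 1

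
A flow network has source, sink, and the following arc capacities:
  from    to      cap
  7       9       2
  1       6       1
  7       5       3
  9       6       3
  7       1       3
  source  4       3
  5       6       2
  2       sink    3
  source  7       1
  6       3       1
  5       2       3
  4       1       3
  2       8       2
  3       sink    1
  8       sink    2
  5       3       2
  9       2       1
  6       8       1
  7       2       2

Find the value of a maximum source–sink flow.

Augment source->7->2->sink: bottleneck 1. Total 1.
Augment source->4->1->6->8->sink: bottleneck 1. Total 2.
No augmenting path remains in the residual graph.

2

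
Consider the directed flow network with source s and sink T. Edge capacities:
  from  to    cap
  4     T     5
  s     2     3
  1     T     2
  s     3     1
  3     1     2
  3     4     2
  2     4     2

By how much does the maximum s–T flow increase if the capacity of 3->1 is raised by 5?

Original max flow = 3.
Edge 3->1 does not cross the min cut (source side {2, s}), so extra capacity there cannot help.
New max flow = 3. Increase = 0.

0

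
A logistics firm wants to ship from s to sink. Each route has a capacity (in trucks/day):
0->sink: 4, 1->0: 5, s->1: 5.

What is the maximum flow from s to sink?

4

Augment s->1->0->sink: bottleneck 4. Total 4.
No augmenting path remains in the residual graph.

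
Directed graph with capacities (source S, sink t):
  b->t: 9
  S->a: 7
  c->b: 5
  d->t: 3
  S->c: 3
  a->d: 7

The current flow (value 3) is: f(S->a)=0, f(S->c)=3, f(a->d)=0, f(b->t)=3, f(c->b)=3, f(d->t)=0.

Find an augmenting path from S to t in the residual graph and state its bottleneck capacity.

S->a->d->t, bottleneck 3

Residual along S->a->d->t: S->a: 7, a->d: 7, d->t: 3.
Bottleneck = min = 3.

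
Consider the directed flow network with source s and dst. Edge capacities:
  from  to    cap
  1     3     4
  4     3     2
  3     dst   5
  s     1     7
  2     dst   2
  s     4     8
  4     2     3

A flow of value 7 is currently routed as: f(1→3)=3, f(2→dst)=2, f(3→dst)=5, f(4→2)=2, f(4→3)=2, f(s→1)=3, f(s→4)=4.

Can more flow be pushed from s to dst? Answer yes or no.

Residual reachable from s: {1, 2, 3, 4, s}; dst is not reachable.
Saturated cut: 2→dst, 3→dst with total capacity 7 = current flow value. Flow is maximum.

No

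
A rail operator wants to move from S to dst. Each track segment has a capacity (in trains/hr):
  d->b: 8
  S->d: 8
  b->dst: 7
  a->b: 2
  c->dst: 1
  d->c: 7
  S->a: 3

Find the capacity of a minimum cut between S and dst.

8

Max flow = 8 (via 2 augmenting paths).
In the residual at optimum, the set reachable from S is {S, a, b, c, d}.
Cut edges: c->dst (cap 1), b->dst (cap 7). Sum = 8.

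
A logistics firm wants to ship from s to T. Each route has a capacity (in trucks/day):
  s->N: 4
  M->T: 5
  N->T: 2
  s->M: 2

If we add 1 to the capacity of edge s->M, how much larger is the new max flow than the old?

1

Original max flow = 4.
After raising cap(s->M), augmenting paths through that edge carry 1 more unit.
New max flow = 5. Increase = 1.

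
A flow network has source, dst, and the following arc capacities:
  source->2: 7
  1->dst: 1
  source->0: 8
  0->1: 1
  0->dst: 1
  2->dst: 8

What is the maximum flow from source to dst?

Augment source->0->dst: bottleneck 1. Total 1.
Augment source->2->dst: bottleneck 7. Total 8.
Augment source->0->1->dst: bottleneck 1. Total 9.
No augmenting path remains in the residual graph.

9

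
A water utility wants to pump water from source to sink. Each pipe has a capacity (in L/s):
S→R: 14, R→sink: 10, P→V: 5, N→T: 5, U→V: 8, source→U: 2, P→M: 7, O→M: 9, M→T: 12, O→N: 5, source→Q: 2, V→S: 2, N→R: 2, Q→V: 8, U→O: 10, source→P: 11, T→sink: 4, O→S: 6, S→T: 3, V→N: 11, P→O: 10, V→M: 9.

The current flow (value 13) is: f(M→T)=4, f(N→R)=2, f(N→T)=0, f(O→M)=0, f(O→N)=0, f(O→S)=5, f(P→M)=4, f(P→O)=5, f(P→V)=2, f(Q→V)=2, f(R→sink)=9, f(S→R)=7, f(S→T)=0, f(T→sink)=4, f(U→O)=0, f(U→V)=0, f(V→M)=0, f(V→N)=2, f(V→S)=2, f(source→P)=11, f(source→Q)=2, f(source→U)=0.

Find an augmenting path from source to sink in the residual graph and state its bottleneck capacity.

Residual along source→U→O→S→R→sink: source→U: 2, U→O: 10, O→S: 1, S→R: 7, R→sink: 1.
Bottleneck = min = 1.

source→U→O→S→R→sink, bottleneck 1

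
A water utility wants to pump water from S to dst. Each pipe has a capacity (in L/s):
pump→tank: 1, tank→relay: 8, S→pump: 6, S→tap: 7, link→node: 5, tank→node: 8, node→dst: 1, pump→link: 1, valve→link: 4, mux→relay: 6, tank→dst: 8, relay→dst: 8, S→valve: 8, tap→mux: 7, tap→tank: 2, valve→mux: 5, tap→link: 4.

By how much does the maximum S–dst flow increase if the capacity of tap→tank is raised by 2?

Original max flow = 10.
After raising cap(tap→tank), augmenting paths through that edge carry 2 more units.
New max flow = 12. Increase = 2.

2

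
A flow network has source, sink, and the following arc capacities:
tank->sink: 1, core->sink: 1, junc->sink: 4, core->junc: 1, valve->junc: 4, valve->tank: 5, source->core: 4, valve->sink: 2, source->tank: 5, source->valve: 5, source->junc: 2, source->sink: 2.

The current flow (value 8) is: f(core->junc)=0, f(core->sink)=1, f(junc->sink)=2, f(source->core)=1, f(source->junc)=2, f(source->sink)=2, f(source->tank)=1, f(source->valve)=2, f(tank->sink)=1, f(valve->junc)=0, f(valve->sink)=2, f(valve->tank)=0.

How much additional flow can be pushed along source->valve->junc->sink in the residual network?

Residual capacities along the path: source->valve: 3, valve->junc: 4, junc->sink: 2.
Minimum is 2.

2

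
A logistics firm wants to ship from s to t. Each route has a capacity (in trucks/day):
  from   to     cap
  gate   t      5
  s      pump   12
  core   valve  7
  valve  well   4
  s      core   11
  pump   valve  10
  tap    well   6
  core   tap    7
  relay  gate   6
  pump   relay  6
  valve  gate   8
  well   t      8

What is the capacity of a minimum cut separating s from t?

Max flow = 13 (via 3 augmenting paths).
In the residual at optimum, the set reachable from s is {core, gate, pump, relay, s, tap, valve, well}.
Cut edges: gate→t (cap 5), well→t (cap 8). Sum = 13.

13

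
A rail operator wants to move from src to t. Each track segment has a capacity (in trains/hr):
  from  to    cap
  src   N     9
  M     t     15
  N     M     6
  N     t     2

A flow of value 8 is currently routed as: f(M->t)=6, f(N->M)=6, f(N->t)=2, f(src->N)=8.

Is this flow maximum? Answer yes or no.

Yes

Residual reachable from src: {N, src}; t is not reachable.
Saturated cut: N->M, N->t with total capacity 8 = current flow value. Flow is maximum.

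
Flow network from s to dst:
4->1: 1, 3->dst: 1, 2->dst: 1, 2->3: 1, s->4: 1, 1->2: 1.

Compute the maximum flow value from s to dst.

1

Augment s->4->1->2->dst: bottleneck 1. Total 1.
No augmenting path remains in the residual graph.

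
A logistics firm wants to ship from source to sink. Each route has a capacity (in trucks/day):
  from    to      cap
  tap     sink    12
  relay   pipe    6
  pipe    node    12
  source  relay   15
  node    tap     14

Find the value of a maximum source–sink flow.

Augment source→relay→pipe→node→tap→sink: bottleneck 6. Total 6.
No augmenting path remains in the residual graph.

6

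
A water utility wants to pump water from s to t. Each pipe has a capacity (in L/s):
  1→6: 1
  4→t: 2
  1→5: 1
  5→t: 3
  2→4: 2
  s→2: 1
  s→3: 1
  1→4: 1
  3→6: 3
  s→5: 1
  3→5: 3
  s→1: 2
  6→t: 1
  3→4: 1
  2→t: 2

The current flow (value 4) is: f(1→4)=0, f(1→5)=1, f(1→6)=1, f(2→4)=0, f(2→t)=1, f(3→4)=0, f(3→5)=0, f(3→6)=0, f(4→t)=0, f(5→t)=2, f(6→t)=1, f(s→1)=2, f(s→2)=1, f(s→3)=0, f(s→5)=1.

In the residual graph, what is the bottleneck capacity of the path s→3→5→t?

1

Residual capacities along the path: s→3: 1, 3→5: 3, 5→t: 1.
Minimum is 1.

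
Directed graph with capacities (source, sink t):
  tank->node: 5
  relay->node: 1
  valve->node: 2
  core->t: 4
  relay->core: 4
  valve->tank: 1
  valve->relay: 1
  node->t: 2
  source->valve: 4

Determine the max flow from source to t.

3

Augment source->valve->node->t: bottleneck 2. Total 2.
Augment source->valve->relay->core->t: bottleneck 1. Total 3.
No augmenting path remains in the residual graph.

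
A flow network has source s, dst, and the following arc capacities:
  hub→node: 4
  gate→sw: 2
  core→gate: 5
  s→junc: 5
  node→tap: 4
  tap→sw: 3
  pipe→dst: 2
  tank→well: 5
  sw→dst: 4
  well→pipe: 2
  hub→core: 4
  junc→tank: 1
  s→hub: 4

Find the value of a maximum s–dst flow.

5

Augment s→hub→node→tap→sw→dst: bottleneck 3. Total 3.
Augment s→hub→core→gate→sw→dst: bottleneck 1. Total 4.
Augment s→junc→tank→well→pipe→dst: bottleneck 1. Total 5.
No augmenting path remains in the residual graph.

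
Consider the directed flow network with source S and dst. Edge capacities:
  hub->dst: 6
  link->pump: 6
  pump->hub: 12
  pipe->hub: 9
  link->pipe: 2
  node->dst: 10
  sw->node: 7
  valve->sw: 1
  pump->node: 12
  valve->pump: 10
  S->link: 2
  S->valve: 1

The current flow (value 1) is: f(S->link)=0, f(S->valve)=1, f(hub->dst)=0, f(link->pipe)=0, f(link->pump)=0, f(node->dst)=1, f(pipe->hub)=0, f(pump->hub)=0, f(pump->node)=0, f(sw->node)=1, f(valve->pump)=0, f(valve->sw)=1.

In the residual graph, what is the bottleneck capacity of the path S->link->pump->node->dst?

Residual capacities along the path: S->link: 2, link->pump: 6, pump->node: 12, node->dst: 9.
Minimum is 2.

2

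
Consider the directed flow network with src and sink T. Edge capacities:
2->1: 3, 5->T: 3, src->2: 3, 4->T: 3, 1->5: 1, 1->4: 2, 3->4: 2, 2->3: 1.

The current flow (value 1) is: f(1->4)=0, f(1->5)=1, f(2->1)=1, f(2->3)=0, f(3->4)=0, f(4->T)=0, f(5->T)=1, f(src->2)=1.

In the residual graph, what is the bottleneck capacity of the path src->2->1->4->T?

Residual capacities along the path: src->2: 2, 2->1: 2, 1->4: 2, 4->T: 3.
Minimum is 2.

2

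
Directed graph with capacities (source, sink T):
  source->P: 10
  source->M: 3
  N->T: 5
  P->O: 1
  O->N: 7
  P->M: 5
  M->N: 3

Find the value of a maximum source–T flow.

Augment source->M->N->T: bottleneck 3. Total 3.
Augment source->P->O->N->T: bottleneck 1. Total 4.
No augmenting path remains in the residual graph.

4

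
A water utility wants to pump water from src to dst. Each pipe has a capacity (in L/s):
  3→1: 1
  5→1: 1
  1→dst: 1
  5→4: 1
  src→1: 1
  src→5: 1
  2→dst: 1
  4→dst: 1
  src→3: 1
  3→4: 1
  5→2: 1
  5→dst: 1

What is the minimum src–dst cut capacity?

3

Max flow = 3 (via 3 augmenting paths).
In the residual at optimum, the set reachable from src is {src}.
Cut edges: src→5 (cap 1), src→3 (cap 1), src→1 (cap 1). Sum = 3.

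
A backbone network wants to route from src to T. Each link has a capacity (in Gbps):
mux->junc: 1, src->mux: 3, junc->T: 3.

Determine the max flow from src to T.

Augment src->mux->junc->T: bottleneck 1. Total 1.
No augmenting path remains in the residual graph.

1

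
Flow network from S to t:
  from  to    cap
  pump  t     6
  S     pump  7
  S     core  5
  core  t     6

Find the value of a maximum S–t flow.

11

Augment S->core->t: bottleneck 5. Total 5.
Augment S->pump->t: bottleneck 6. Total 11.
No augmenting path remains in the residual graph.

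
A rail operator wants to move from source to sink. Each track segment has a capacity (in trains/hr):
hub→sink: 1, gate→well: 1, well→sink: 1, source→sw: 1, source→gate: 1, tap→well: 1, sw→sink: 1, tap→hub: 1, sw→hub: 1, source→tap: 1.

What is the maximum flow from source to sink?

Augment source→sw→sink: bottleneck 1. Total 1.
Augment source→gate→well→sink: bottleneck 1. Total 2.
Augment source→tap→hub→sink: bottleneck 1. Total 3.
No augmenting path remains in the residual graph.

3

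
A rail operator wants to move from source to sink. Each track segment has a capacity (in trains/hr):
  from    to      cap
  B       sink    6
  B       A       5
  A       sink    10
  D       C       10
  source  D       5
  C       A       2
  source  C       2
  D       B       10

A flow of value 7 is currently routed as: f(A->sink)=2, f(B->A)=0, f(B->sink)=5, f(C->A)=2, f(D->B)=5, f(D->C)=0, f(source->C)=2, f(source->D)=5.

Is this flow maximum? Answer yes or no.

Residual reachable from source: {source}; sink is not reachable.
Saturated cut: source->D, source->C with total capacity 7 = current flow value. Flow is maximum.

Yes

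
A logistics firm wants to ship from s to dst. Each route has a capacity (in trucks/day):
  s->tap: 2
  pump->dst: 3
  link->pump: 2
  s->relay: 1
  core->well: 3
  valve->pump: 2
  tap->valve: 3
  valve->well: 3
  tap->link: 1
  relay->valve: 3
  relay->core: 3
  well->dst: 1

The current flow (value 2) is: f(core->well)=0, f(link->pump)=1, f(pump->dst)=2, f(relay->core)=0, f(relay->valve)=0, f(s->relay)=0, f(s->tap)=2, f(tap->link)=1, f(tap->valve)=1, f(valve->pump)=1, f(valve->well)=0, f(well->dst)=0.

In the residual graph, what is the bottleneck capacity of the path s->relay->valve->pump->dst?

1

Residual capacities along the path: s->relay: 1, relay->valve: 3, valve->pump: 1, pump->dst: 1.
Minimum is 1.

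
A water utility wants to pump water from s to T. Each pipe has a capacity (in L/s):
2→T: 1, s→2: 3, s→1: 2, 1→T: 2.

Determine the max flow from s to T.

3

Augment s→2→T: bottleneck 1. Total 1.
Augment s→1→T: bottleneck 2. Total 3.
No augmenting path remains in the residual graph.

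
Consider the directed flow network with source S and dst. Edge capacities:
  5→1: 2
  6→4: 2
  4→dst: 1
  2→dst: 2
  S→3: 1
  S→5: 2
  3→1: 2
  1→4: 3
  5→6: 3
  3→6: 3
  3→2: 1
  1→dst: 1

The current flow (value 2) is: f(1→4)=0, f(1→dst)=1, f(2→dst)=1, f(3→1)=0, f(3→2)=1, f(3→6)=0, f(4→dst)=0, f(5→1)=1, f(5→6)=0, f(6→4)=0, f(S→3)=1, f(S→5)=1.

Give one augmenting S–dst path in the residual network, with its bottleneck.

S→5→6→4→dst, bottleneck 1

Residual along S→5→6→4→dst: S→5: 1, 5→6: 3, 6→4: 2, 4→dst: 1.
Bottleneck = min = 1.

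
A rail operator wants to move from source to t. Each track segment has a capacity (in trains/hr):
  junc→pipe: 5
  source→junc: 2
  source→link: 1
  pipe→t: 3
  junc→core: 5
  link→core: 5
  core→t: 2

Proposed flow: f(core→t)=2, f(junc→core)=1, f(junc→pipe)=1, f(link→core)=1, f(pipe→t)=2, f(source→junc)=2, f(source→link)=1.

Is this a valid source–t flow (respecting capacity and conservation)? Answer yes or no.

No

Conservation fails at pipe: inflow 1 ≠ outflow 2.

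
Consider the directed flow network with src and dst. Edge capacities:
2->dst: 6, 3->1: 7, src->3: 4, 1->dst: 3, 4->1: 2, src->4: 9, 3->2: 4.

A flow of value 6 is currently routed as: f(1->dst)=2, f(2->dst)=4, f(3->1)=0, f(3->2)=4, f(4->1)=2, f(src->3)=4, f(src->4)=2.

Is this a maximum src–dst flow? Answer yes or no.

Yes

Residual reachable from src: {4, src}; dst is not reachable.
Saturated cut: src->3, 4->1 with total capacity 6 = current flow value. Flow is maximum.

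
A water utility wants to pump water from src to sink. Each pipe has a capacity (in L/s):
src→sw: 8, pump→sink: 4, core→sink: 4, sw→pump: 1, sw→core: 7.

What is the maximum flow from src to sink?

5

Augment src→sw→pump→sink: bottleneck 1. Total 1.
Augment src→sw→core→sink: bottleneck 4. Total 5.
No augmenting path remains in the residual graph.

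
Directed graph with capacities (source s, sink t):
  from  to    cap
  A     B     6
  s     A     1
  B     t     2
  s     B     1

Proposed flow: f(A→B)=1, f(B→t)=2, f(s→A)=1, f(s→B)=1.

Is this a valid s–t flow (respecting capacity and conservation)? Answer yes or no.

Every edge has 0 ≤ f(e) ≤ cap(e).
At each intermediate node, inflow equals outflow.

Yes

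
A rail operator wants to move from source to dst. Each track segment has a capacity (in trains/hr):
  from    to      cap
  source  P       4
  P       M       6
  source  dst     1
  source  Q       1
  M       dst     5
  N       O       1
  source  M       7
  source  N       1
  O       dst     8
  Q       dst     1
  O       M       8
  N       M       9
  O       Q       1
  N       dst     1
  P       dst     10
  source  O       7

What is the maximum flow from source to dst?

Augment source→dst: bottleneck 1. Total 1.
Augment source→P→dst: bottleneck 4. Total 5.
Augment source→N→dst: bottleneck 1. Total 6.
Augment source→O→dst: bottleneck 7. Total 13.
Augment source→M→dst: bottleneck 5. Total 18.
Augment source→Q→dst: bottleneck 1. Total 19.
No augmenting path remains in the residual graph.

19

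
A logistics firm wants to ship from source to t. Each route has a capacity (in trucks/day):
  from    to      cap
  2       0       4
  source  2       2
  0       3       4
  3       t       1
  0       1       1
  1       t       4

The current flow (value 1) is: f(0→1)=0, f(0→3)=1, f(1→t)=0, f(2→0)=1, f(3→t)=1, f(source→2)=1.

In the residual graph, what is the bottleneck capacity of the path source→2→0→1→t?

1

Residual capacities along the path: source→2: 1, 2→0: 3, 0→1: 1, 1→t: 4.
Minimum is 1.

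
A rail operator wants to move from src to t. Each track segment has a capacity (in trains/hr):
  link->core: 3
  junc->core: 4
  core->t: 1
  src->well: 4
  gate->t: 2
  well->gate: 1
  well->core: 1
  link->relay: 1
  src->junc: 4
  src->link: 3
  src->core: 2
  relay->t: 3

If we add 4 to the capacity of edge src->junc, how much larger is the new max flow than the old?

Original max flow = 3.
Edge src->junc does not cross the min cut (source side {core, junc, link, src, well}), so extra capacity there cannot help.
New max flow = 3. Increase = 0.

0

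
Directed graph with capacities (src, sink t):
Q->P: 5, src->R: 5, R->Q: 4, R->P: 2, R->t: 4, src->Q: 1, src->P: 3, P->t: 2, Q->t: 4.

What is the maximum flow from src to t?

8

Augment src->R->t: bottleneck 4. Total 4.
Augment src->Q->t: bottleneck 1. Total 5.
Augment src->P->t: bottleneck 2. Total 7.
Augment src->R->Q->t: bottleneck 1. Total 8.
No augmenting path remains in the residual graph.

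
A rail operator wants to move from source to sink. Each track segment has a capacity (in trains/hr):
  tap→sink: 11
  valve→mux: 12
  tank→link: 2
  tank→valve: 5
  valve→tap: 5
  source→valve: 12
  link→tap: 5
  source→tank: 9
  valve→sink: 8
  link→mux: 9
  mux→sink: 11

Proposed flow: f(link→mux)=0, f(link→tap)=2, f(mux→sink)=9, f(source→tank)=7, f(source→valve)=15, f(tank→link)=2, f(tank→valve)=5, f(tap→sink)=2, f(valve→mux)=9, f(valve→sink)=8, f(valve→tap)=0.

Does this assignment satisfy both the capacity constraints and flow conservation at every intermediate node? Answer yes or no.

No

Capacity violated on source→valve: flow 15 > capacity 12.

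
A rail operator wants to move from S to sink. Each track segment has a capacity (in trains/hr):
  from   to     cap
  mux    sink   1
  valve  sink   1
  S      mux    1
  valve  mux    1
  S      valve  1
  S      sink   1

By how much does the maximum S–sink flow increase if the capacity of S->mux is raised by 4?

0

Original max flow = 3.
Even with extra capacity on S->mux, another cut of capacity 3 remains binding.
New max flow = 3. Increase = 0.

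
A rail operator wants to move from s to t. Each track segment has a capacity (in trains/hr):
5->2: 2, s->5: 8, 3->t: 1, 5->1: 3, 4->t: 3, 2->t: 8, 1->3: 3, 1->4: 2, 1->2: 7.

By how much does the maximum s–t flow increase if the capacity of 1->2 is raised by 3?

0

Original max flow = 5.
Edge 1->2 does not cross the min cut (source side {5, s}), so extra capacity there cannot help.
New max flow = 5. Increase = 0.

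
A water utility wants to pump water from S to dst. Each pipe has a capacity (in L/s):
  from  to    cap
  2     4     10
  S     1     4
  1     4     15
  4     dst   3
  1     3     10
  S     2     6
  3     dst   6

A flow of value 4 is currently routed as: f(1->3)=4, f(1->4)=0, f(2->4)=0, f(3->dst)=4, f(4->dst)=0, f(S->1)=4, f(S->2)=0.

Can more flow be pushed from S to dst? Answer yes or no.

Residual path S->2->4->dst has bottleneck 3 > 0.
Pushing 3 along it raises the flow to 7, so the given flow is not maximum.

Yes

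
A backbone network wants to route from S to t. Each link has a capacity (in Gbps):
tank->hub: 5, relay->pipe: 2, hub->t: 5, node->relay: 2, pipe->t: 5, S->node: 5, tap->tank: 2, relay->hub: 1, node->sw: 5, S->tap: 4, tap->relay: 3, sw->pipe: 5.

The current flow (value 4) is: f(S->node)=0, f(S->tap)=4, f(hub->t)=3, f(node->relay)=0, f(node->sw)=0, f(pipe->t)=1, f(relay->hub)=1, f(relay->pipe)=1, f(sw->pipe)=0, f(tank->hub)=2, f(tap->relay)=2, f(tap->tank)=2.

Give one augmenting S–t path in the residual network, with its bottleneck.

S->node->relay->pipe->t, bottleneck 1

Residual along S->node->relay->pipe->t: S->node: 5, node->relay: 2, relay->pipe: 1, pipe->t: 4.
Bottleneck = min = 1.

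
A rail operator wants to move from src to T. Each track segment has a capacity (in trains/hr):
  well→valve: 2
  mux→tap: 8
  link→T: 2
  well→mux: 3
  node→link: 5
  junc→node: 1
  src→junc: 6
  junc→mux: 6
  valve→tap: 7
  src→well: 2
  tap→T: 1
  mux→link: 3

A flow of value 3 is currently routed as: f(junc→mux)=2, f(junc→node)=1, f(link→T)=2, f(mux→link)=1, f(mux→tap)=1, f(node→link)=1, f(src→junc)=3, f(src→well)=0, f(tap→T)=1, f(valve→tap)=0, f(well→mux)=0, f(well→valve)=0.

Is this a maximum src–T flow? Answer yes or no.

Residual reachable from src: {junc, link, mux, node, src, tap, valve, well}; T is not reachable.
Saturated cut: link→T, tap→T with total capacity 3 = current flow value. Flow is maximum.

Yes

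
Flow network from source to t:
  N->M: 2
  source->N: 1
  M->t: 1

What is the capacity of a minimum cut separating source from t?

1

Max flow = 1 (via 1 augmenting path).
In the residual at optimum, the set reachable from source is {source}.
Cut edges: source->N (cap 1). Sum = 1.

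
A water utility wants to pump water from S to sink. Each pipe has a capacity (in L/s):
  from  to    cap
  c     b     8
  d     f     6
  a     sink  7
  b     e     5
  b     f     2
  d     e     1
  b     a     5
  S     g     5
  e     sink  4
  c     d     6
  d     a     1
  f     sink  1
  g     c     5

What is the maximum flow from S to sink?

5

Augment S→g→c→d→e→sink: bottleneck 1. Total 1.
Augment S→g→c→d→f→sink: bottleneck 1. Total 2.
Augment S→g→c→d→a→sink: bottleneck 1. Total 3.
Augment S→g→c→b→e→sink: bottleneck 2. Total 5.
No augmenting path remains in the residual graph.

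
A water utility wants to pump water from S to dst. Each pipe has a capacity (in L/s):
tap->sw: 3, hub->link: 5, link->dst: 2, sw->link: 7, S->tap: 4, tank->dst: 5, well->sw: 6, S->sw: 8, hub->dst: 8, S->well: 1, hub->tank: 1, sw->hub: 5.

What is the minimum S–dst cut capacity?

7

Max flow = 7 (via 2 augmenting paths).
In the residual at optimum, the set reachable from S is {S, link, sw, tap, well}.
Cut edges: sw->hub (cap 5), link->dst (cap 2). Sum = 7.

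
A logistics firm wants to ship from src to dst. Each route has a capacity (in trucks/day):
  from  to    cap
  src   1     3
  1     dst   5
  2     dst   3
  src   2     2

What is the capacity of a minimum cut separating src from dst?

Max flow = 5 (via 2 augmenting paths).
In the residual at optimum, the set reachable from src is {src}.
Cut edges: src→1 (cap 3), src→2 (cap 2). Sum = 5.

5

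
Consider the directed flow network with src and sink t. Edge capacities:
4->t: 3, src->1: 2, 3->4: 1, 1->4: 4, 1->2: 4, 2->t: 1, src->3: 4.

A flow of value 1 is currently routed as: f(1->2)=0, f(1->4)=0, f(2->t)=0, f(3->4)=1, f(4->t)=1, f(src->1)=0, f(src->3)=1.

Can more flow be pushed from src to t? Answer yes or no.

Residual path src->1->4->t has bottleneck 2 > 0.
Pushing 2 along it raises the flow to 3, so the given flow is not maximum.

Yes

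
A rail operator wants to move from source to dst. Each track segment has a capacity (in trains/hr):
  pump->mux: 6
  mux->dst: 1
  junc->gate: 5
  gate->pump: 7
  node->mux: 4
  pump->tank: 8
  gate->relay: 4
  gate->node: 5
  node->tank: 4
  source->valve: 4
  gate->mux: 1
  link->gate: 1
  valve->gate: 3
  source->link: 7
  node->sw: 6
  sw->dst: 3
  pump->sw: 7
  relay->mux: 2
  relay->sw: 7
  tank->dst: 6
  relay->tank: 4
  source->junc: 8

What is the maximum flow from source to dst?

9

Augment source->valve->gate->mux->dst: bottleneck 1. Total 1.
Augment source->valve->gate->relay->sw->dst: bottleneck 2. Total 3.
Augment source->junc->gate->relay->sw->dst: bottleneck 1. Total 4.
Augment source->junc->gate->relay->tank->dst: bottleneck 1. Total 5.
Augment source->junc->gate->node->tank->dst: bottleneck 3. Total 8.
Augment source->link->gate->node->tank->dst: bottleneck 1. Total 9.
No augmenting path remains in the residual graph.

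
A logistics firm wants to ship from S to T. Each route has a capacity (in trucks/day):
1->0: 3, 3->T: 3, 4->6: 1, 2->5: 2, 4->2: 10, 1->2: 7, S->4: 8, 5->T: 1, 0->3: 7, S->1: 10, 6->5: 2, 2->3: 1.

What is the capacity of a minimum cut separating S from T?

Max flow = 4 (via 2 augmenting paths).
In the residual at optimum, the set reachable from S is {0, 1, 2, 3, 4, 5, 6, S}.
Cut edges: 3->T (cap 3), 5->T (cap 1). Sum = 4.

4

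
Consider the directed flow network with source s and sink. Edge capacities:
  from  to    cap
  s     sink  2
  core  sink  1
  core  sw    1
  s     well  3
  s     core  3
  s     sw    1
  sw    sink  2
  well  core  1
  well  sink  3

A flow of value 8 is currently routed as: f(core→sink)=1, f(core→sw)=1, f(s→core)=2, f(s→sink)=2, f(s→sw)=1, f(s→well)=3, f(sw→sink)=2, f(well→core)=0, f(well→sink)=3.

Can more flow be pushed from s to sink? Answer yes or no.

No

Residual reachable from s: {core, s}; sink is not reachable.
Saturated cut: s→well, s→sw, s→sink, core→sw, core→sink with total capacity 8 = current flow value. Flow is maximum.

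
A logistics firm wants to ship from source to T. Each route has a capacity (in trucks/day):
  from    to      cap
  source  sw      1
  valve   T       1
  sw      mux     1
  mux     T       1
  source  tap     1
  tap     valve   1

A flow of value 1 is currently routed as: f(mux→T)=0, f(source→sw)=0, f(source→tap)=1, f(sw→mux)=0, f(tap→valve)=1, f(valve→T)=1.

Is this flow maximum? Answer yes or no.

No

Residual path source→sw→mux→T has bottleneck 1 > 0.
Pushing 1 along it raises the flow to 2, so the given flow is not maximum.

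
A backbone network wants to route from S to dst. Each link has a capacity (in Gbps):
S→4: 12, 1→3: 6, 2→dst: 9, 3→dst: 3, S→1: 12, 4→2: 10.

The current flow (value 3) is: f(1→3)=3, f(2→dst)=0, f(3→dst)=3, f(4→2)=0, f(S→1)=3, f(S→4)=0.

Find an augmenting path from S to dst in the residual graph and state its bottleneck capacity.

S→4→2→dst, bottleneck 9

Residual along S→4→2→dst: S→4: 12, 4→2: 10, 2→dst: 9.
Bottleneck = min = 9.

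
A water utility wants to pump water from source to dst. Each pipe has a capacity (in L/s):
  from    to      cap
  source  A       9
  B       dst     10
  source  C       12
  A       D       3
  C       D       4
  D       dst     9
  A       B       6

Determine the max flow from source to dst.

Augment source→C→D→dst: bottleneck 4. Total 4.
Augment source→A→D→dst: bottleneck 3. Total 7.
Augment source→A→B→dst: bottleneck 6. Total 13.
No augmenting path remains in the residual graph.

13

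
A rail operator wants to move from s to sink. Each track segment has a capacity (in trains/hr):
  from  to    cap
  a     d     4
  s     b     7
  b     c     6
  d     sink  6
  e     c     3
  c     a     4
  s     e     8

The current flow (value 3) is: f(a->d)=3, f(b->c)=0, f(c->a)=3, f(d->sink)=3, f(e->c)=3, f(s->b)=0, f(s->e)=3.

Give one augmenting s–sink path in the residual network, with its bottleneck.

Residual along s->b->c->a->d->sink: s->b: 7, b->c: 6, c->a: 1, a->d: 1, d->sink: 3.
Bottleneck = min = 1.

s->b->c->a->d->sink, bottleneck 1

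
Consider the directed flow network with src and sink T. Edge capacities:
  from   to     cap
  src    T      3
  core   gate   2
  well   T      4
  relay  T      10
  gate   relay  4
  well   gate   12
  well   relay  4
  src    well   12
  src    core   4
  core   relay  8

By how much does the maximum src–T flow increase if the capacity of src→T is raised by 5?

Original max flow = 17.
After raising cap(src→T), augmenting paths through that edge carry 5 more units.
New max flow = 22. Increase = 5.

5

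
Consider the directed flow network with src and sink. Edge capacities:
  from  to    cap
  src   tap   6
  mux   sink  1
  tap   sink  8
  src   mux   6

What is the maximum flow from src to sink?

Augment src->mux->sink: bottleneck 1. Total 1.
Augment src->tap->sink: bottleneck 6. Total 7.
No augmenting path remains in the residual graph.

7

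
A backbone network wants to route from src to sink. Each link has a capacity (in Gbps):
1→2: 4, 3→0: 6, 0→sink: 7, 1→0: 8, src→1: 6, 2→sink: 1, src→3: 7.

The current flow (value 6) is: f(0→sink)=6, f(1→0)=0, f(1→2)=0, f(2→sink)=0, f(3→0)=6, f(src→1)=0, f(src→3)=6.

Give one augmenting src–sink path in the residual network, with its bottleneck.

Residual along src→1→0→sink: src→1: 6, 1→0: 8, 0→sink: 1.
Bottleneck = min = 1.

src→1→0→sink, bottleneck 1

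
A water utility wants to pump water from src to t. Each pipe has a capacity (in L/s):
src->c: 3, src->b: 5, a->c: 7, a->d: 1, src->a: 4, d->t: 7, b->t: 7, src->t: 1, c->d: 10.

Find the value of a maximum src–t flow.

13

Augment src->t: bottleneck 1. Total 1.
Augment src->b->t: bottleneck 5. Total 6.
Augment src->a->d->t: bottleneck 1. Total 7.
Augment src->c->d->t: bottleneck 3. Total 10.
Augment src->a->c->d->t: bottleneck 3. Total 13.
No augmenting path remains in the residual graph.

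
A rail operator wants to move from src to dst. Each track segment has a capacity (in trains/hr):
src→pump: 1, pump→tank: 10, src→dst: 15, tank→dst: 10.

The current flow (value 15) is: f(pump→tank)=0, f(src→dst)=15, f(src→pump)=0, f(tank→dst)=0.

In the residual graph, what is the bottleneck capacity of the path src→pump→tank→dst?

1

Residual capacities along the path: src→pump: 1, pump→tank: 10, tank→dst: 10.
Minimum is 1.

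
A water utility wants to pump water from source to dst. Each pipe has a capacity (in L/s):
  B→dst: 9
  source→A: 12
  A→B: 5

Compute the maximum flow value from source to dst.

5

Augment source→A→B→dst: bottleneck 5. Total 5.
No augmenting path remains in the residual graph.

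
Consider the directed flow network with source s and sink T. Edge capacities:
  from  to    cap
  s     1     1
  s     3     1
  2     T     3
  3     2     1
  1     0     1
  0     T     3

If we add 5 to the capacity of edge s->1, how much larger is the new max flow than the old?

Original max flow = 2.
Even with extra capacity on s->1, another cut of capacity 2 remains binding.
New max flow = 2. Increase = 0.

0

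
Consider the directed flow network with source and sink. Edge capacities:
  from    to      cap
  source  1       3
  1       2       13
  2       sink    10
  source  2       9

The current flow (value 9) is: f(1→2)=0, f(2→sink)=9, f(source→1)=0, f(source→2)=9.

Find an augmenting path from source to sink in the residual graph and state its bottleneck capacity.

Residual along source→1→2→sink: source→1: 3, 1→2: 13, 2→sink: 1.
Bottleneck = min = 1.

source→1→2→sink, bottleneck 1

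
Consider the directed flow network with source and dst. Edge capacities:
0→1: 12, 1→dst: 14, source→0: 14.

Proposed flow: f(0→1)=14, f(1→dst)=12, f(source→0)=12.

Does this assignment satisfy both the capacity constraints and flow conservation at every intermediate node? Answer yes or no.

Capacity violated on 0→1: flow 14 > capacity 12.

No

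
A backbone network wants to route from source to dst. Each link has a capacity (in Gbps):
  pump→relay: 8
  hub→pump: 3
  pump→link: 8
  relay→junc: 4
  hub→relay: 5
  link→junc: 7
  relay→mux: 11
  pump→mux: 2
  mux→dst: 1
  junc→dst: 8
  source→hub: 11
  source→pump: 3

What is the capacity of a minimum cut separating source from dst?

Max flow = 9 (via 4 augmenting paths).
In the residual at optimum, the set reachable from source is {hub, junc, link, mux, pump, relay, source}.
Cut edges: mux→dst (cap 1), junc→dst (cap 8). Sum = 9.

9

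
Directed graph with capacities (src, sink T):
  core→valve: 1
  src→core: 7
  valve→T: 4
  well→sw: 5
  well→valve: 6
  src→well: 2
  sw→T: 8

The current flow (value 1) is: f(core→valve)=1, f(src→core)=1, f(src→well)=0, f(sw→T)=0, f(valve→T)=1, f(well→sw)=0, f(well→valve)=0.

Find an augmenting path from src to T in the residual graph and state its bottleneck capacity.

src→well→valve→T, bottleneck 2

Residual along src→well→valve→T: src→well: 2, well→valve: 6, valve→T: 3.
Bottleneck = min = 2.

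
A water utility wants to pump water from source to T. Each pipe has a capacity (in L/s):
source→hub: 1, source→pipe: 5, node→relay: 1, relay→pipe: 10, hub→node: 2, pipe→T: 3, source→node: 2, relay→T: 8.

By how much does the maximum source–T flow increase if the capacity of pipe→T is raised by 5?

Original max flow = 4.
After raising cap(pipe→T), augmenting paths through that edge carry 2 more units.
New max flow = 6. Increase = 2.

2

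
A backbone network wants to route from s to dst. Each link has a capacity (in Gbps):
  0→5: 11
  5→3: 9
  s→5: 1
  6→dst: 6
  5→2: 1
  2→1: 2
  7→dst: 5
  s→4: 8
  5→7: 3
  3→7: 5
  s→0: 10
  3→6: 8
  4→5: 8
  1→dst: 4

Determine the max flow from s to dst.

Augment s→5→7→dst: bottleneck 1. Total 1.
Augment s→0→5→7→dst: bottleneck 2. Total 3.
Augment s→0→5→3→6→dst: bottleneck 6. Total 9.
Augment s→0→5→3→7→dst: bottleneck 2. Total 11.
Augment s→4→5→2→1→dst: bottleneck 1. Total 12.
No augmenting path remains in the residual graph.

12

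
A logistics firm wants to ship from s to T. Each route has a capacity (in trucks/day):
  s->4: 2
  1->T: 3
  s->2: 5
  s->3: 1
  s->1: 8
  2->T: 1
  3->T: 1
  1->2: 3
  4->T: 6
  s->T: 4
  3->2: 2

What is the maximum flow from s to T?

Augment s->T: bottleneck 4. Total 4.
Augment s->4->T: bottleneck 2. Total 6.
Augment s->1->T: bottleneck 3. Total 9.
Augment s->3->T: bottleneck 1. Total 10.
Augment s->2->T: bottleneck 1. Total 11.
No augmenting path remains in the residual graph.

11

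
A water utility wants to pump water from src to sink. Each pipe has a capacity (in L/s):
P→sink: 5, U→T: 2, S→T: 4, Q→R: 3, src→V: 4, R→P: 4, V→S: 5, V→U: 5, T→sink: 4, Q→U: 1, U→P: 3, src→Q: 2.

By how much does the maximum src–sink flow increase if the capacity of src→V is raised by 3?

3

Original max flow = 6.
After raising cap(src→V), augmenting paths through that edge carry 3 more units.
New max flow = 9. Increase = 3.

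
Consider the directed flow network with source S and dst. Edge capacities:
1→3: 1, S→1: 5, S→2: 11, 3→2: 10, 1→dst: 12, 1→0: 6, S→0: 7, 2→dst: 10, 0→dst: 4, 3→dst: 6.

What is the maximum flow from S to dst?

Augment S→1→dst: bottleneck 5. Total 5.
Augment S→0→dst: bottleneck 4. Total 9.
Augment S→2→dst: bottleneck 10. Total 19.
No augmenting path remains in the residual graph.

19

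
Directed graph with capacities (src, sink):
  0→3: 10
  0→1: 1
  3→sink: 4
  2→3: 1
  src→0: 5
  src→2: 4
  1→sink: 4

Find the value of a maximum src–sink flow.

5

Augment src→0→1→sink: bottleneck 1. Total 1.
Augment src→0→3→sink: bottleneck 4. Total 5.
No augmenting path remains in the residual graph.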